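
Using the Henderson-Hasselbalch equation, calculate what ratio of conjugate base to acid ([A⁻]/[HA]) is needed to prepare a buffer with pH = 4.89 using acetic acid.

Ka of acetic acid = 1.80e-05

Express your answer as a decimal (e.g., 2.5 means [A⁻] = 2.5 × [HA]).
[A⁻]/[HA] = 1.397

pKa = −log(1.80e-05) = 4.7447. pH = pKa + log([A⁻]/[HA]). 4.89 = 4.7447 + log(ratio). log(ratio) = 4.89 − 4.7447 = 0.1453. ratio = 10^(0.1453) = 1.397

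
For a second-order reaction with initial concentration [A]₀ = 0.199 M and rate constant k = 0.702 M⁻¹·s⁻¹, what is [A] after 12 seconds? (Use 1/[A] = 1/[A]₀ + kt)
0.0744 M

1/[A] = 1/[A]₀ + k·t = 1/0.199 + (0.702)·(12) = 5.0251 + 8.4240 = 13.4491
[A] = 1/13.4491 = 0.0744 M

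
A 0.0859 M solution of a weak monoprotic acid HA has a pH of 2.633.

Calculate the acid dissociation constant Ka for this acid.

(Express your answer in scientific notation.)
K_a = 6.49e-05

[H⁺] = 10^(−pH) = 10^(−2.633) = 2.328e-03 M. For HA ⇌ H⁺ + A⁻, Ka = x²/(C − x) = (2.328e-03)²/(0.0859 − 2.328e-03) = 6.49e-05.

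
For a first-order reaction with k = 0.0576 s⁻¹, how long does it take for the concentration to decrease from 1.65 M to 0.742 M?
13.87 s

From ln[A] = ln[A]₀ - k·t: t = ln([A]₀/[A])/k = ln(1.65/0.742)/0.0576 = ln(2.2237)/0.0576 = 0.7992/0.0576 = 13.87 s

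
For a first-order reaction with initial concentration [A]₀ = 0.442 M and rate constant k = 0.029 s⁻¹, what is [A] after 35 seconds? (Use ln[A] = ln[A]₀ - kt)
0.1602 M

ln[A] = ln[A]₀ - k·t = ln(0.442) - (0.029)·(35) = -0.8164 - 1.0150 = -1.8314
[A] = e^(-1.8314) = 0.1602 M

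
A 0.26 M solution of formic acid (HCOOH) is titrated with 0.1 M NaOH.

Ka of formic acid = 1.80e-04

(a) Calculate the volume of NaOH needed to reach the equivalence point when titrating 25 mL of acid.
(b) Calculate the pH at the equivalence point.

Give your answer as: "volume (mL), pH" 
V = 65.0 mL, pH = 8.30

(a) At equivalence: moles acid = moles base.
moles acid = 0.26 × 0.025 = 0.0065 mol; V_NaOH = 0.0065/0.1 = 0.065 L = 65.0 mL.
(b) At equivalence, all acid → conjugate base A⁻ at [A⁻] = 0.0065/0.09 = 0.07222 M.
Kb = Kw/Ka = 1.0e-14/1.80e-04 = 5.556e-11; [OH⁻] = √(Kb·[A⁻]) = 2.003e-06; pOH = 5.70; pH = 14 − pOH = 8.30.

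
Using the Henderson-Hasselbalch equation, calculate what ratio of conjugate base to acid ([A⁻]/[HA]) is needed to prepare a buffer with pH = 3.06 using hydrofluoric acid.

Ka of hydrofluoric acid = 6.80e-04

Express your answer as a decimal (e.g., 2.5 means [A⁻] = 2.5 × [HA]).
[A⁻]/[HA] = 0.781

pKa = −log(6.80e-04) = 3.1675. pH = pKa + log([A⁻]/[HA]). 3.06 = 3.1675 + log(ratio). log(ratio) = 3.06 − 3.1675 = -0.1075. ratio = 10^(-0.1075) = 0.781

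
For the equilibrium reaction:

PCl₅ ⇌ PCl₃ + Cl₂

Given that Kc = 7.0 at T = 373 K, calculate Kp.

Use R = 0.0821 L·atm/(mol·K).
K_p = 214.3631

Δn = (moles gaseous products) − (moles gaseous reactants) = 1
T = 373 K; RT = 0.0821 × 373 = 30.6233
Kp = Kc·(RT)^Δn = 7.0 × (30.6233)^1 = 7.0 × 30.6233 = 214.3631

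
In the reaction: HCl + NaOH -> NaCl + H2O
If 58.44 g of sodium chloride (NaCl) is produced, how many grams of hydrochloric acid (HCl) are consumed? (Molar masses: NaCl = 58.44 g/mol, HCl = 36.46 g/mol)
Moles of NaCl = 58.44 g ÷ 58.44 g/mol = 1 mol
Mole ratio: 1 mol HCl / 1 mol NaCl
Moles of HCl = 1 × (1/1) = 1 mol
Mass of HCl = 1 mol × 36.46 g/mol = 36.46 g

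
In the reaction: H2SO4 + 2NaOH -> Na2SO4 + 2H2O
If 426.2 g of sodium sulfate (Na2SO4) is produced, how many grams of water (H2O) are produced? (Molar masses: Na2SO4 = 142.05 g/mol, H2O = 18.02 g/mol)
Moles of Na2SO4 = 426.2 g ÷ 142.05 g/mol = 3.00035 mol
Mole ratio: 2 mol H2O / 1 mol Na2SO4
Moles of H2O = 3.00035 × (2/1) = 6.0007 mol
Mass of H2O = 6.0007 mol × 18.02 g/mol = 108.1 g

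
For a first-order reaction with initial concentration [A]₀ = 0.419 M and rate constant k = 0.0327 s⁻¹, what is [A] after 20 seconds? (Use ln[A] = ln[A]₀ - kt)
0.2179 M

ln[A] = ln[A]₀ - k·t = ln(0.419) - (0.0327)·(20) = -0.8699 - 0.6540 = -1.5239
[A] = e^(-1.5239) = 0.2179 M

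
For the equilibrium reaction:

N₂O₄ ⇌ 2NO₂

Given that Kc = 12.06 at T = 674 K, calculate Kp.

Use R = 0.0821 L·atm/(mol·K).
K_p = 667.3449

Δn = (moles gaseous products) − (moles gaseous reactants) = 1
T = 674 K; RT = 0.0821 × 674 = 55.3354
Kp = Kc·(RT)^Δn = 12.06 × (55.3354)^1 = 12.06 × 55.3354 = 667.3449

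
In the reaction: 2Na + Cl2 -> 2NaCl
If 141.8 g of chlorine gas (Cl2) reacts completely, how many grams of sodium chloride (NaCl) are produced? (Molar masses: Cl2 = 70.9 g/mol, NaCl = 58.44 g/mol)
Moles of Cl2 = 141.8 g ÷ 70.9 g/mol = 2 mol
Mole ratio: 2 mol NaCl / 1 mol Cl2
Moles of NaCl = 2 × (2/1) = 4 mol
Mass of NaCl = 4 mol × 58.44 g/mol = 233.8 g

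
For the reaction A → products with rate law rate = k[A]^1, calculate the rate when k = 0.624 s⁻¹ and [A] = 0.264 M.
0.1647 M/s

rate = k·[A]^1 = 0.624·(0.264)^1 = 0.624·0.264 = 0.1647 M/s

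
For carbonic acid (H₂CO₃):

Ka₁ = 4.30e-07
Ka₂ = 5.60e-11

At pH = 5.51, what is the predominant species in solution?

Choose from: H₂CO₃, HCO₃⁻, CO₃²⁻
H₂CO₃

pKa1 = 6.37, pKa2 = 10.25. Each pKa is the crossover between adjacent species; pH = 5.51 lies in the region where H₂CO₃ predominates.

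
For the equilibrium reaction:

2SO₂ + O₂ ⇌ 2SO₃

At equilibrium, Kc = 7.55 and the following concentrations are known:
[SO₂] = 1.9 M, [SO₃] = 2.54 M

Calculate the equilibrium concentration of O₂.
[O₂] = 0.2367 M

Kc = ([SO₃]^2) / ([SO₂]^2 × [O₂]) = 7.55
[O₂]^1 = (product terms)/(Kc · other reactant terms) = 6.4516 / (7.55 · 3.61) = 0.23671
[O₂] = 0.2367 M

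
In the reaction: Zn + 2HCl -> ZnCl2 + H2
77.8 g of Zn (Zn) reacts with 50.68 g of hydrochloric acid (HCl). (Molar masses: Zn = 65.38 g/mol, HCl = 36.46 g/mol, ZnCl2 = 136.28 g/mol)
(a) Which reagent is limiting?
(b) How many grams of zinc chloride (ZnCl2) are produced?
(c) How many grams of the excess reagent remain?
(a) HCl, (b) 94.72 g, (c) 32.36 g

Moles of Zn = 77.8 g ÷ 65.38 g/mol = 1.18997 mol
Moles of HCl = 50.68 g ÷ 36.46 g/mol = 1.39002 mol
Moles ÷ coefficient: Zn: 1.18997/1 = 1.19, HCl: 1.39002/2 = 0.695
(a) HCl has the smaller value, so HCl is the limiting reagent.
(b) Moles of ZnCl2 = 1.39002 mol HCl × (1/2) = 0.695008 mol; mass = 0.695008 mol × 136.28 g/mol = 94.72 g
(c) Zn consumed = 1.39002 × (1/2) = 0.695008 mol; remaining = 1.18997 − 0.695008 = 0.494958 mol; mass = 0.494958 mol × 65.38 g/mol = 32.36 g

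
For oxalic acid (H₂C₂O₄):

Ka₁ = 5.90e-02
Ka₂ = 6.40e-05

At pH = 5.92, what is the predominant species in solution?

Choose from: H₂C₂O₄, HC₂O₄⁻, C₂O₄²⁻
C₂O₄²⁻

pKa1 = 1.23, pKa2 = 4.19. Each pKa is the crossover between adjacent species; pH = 5.92 lies in the region where C₂O₄²⁻ predominates.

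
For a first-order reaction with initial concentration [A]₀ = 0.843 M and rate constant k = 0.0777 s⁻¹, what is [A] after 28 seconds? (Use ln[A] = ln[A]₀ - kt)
0.0957 M

ln[A] = ln[A]₀ - k·t = ln(0.843) - (0.0777)·(28) = -0.1708 - 2.1756 = -2.3464
[A] = e^(-2.3464) = 0.0957 M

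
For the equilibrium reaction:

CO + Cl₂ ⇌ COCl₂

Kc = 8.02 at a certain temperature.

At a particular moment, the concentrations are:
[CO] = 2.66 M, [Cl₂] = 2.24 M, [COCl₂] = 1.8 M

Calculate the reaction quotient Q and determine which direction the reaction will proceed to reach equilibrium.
Q = 0.302, Q < K, reaction proceeds forward (toward products)

Q = ([COCl₂]) / ([CO] × [Cl₂])
  = ((1.8)) / ((2.66)·(2.24)) = 1.8/5.9584 = 0.3021
Since Q = 0.3021 < Kc = 8.02, the reaction proceeds forward (toward products) to reach equilibrium.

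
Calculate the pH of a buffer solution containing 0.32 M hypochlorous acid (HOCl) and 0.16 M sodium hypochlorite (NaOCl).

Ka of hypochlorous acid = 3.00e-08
pH = 7.22

pKa = -log(3.00e-08) = 7.52. pH = pKa + log([A⁻]/[HA]) = 7.52 + log(0.16/0.32)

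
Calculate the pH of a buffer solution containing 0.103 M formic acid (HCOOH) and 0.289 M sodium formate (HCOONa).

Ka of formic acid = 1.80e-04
pH = 4.19

pKa = -log(1.80e-04) = 3.74. pH = pKa + log([A⁻]/[HA]) = 3.74 + log(0.289/0.103)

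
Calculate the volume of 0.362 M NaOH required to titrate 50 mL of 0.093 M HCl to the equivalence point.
V_{base} = 12.8 mL

At equivalence: moles acid = moles base.
moles HCl = 0.093 M × 0.05 L = 0.00465 mol
V_NaOH = 0.00465 mol ÷ 0.362 M = 0.01285 L = 12.8 mL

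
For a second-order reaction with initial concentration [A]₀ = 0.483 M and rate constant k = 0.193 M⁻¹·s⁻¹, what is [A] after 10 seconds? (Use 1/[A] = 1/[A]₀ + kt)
0.2500 M

1/[A] = 1/[A]₀ + k·t = 1/0.483 + (0.193)·(10) = 2.0704 + 1.9300 = 4.0004
[A] = 1/4.0004 = 0.2500 M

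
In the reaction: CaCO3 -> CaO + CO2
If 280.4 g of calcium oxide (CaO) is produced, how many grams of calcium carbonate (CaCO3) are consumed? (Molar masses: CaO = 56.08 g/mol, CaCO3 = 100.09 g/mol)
Moles of CaO = 280.4 g ÷ 56.08 g/mol = 5 mol
Mole ratio: 1 mol CaCO3 / 1 mol CaO
Moles of CaCO3 = 5 × (1/1) = 5 mol
Mass of CaCO3 = 5 mol × 100.09 g/mol = 500.5 g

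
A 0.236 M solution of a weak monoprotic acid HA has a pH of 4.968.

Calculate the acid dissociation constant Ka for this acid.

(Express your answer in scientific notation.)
K_a = 4.91e-10

[H⁺] = 10^(−pH) = 10^(−4.968) = 1.076e-05 M. For HA ⇌ H⁺ + A⁻, Ka = x²/(C − x) = (1.076e-05)²/(0.236 − 1.076e-05) = 4.91e-10.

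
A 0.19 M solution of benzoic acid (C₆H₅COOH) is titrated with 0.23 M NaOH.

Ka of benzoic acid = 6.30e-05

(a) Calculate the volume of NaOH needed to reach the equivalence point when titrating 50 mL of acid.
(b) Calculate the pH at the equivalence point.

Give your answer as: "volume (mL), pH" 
V = 41.3 mL, pH = 8.61

(a) At equivalence: moles acid = moles base.
moles acid = 0.19 × 0.05 = 0.0095 mol; V_NaOH = 0.0095/0.23 = 0.0413 L = 41.3 mL.
(b) At equivalence, all acid → conjugate base A⁻ at [A⁻] = 0.0095/0.0913 = 0.104 M.
Kb = Kw/Ka = 1.0e-14/6.30e-05 = 1.587e-10; [OH⁻] = √(Kb·[A⁻]) = 4.064e-06; pOH = 5.39; pH = 14 − pOH = 8.61.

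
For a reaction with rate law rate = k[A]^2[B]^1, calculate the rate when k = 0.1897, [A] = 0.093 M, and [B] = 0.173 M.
0.0002838 M/s

rate = k·[A]^2·[B]^1 = 0.1897·(0.093)^2·(0.173)^1 = 0.1897·0.008649·0.173 = 0.0002838 M/s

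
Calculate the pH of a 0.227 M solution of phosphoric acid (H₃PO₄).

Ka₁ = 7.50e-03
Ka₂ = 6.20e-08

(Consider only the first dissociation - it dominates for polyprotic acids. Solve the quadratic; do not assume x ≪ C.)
pH = 1.42

x² + Ka₁·x − Ka₁·C = 0 with Ka₁ = 7.50e-03, C = 0.227.
x = (−Ka₁ + √(Ka₁² + 4·Ka₁·C))/2 = 3.7681e-02 M, so pH = 1.42.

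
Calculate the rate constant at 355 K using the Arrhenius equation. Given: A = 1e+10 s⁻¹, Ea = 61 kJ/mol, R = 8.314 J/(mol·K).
1.06e+01 s⁻¹

k = A·exp(-Ea/(R·T)) = 1e+10·exp(-61000/(8.314·355)) = 1e+10·exp(-20.6677) = 1e+10·1.0572e-09 = 1.06e+01 s⁻¹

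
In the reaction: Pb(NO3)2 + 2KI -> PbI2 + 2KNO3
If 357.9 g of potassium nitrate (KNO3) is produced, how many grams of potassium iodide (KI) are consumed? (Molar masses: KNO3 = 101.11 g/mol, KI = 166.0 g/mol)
Moles of KNO3 = 357.9 g ÷ 101.11 g/mol = 3.53971 mol
Mole ratio: 2 mol KI / 2 mol KNO3
Moles of KI = 3.53971 × (2/2) = 3.53971 mol
Mass of KI = 3.53971 mol × 166.0 g/mol = 587.6 g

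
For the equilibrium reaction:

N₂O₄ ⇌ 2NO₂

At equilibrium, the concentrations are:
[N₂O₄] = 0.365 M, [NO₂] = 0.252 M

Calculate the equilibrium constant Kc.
K_c = 0.1740

Kc = ([NO₂]^2) / ([N₂O₄])
   = ((0.252)^2) / ((0.365))
   = 0.063504 / 0.365 = 0.1740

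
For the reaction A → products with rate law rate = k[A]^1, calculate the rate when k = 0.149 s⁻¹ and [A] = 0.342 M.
0.05096 M/s

rate = k·[A]^1 = 0.149·(0.342)^1 = 0.149·0.342 = 0.05096 M/s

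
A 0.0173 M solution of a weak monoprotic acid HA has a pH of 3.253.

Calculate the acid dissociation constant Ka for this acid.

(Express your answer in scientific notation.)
K_a = 1.86e-05

[H⁺] = 10^(−pH) = 10^(−3.253) = 5.585e-04 M. For HA ⇌ H⁺ + A⁻, Ka = x²/(C − x) = (5.585e-04)²/(0.0173 − 5.585e-04) = 1.86e-05.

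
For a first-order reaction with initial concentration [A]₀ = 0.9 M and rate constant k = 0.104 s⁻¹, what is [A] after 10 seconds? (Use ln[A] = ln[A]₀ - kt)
0.3181 M

ln[A] = ln[A]₀ - k·t = ln(0.9) - (0.104)·(10) = -0.1054 - 1.0400 = -1.1454
[A] = e^(-1.1454) = 0.3181 M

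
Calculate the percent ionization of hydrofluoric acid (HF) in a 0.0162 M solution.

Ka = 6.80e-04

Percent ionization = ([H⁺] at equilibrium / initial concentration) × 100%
Percent ionization = 18.5%

Let x = [H⁺]. Ka = x²/(C - x) ⇒ x² + (6.80e-04)x - (6.80e-04)(0.0162) = 0. x = 2.9964e-03. Percent = (2.9964e-03/0.0162) × 100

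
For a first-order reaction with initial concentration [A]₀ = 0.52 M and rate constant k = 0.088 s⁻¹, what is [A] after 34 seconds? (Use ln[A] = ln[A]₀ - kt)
0.0261 M

ln[A] = ln[A]₀ - k·t = ln(0.52) - (0.088)·(34) = -0.6539 - 2.9920 = -3.6459
[A] = e^(-3.6459) = 0.0261 M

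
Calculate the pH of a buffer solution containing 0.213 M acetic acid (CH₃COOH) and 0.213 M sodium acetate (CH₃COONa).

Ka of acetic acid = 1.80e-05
pH = 4.74

pKa = -log(1.80e-05) = 4.74. pH = pKa + log([A⁻]/[HA]) = 4.74 + log(0.213/0.213)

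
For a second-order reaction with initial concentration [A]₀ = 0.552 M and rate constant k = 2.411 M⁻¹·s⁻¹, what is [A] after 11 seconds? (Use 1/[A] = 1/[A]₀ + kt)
0.0353 M

1/[A] = 1/[A]₀ + k·t = 1/0.552 + (2.411)·(11) = 1.8116 + 26.5210 = 28.3326
[A] = 1/28.3326 = 0.0353 M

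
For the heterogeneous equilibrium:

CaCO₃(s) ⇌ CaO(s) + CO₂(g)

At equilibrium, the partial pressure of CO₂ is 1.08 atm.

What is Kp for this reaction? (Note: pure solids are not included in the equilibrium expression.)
K_p = 1.08

Solids (CaCO₃, CaO) have activity 1 and are excluded.
Kp = P(CO₂) = 1.08.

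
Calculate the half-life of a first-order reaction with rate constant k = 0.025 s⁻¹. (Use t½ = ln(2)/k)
27.73 s

t½ = ln(2)/k = 0.6931/0.025 = 27.73 s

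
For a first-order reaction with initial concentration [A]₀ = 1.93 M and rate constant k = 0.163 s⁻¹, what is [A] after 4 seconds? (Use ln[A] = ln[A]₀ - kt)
1.0055 M

ln[A] = ln[A]₀ - k·t = ln(1.93) - (0.163)·(4) = 0.6575 - 0.6520 = 0.0055
[A] = e^(0.0055) = 1.0055 M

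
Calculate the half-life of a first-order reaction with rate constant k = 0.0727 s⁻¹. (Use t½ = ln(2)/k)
9.53 s

t½ = ln(2)/k = 0.6931/0.0727 = 9.53 s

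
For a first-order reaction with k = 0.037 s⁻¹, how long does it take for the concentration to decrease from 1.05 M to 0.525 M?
18.73 s

From ln[A] = ln[A]₀ - k·t: t = ln([A]₀/[A])/k = ln(1.05/0.525)/0.037 = ln(2.0000)/0.037 = 0.6931/0.037 = 18.73 s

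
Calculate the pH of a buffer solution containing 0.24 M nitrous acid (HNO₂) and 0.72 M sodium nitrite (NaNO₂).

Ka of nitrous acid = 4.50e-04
pH = 3.82

pKa = -log(4.50e-04) = 3.35. pH = pKa + log([A⁻]/[HA]) = 3.35 + log(0.72/0.24)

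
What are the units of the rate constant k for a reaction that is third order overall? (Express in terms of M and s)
M⁻²·s⁻¹

For an n-th order reaction, rate = k·[A]^n has units M/s, so k has units (M/s)/M^n = M^(1-n)·s⁻¹. With n = 3: units = M^(-2)·s⁻¹ = M⁻²·s⁻¹.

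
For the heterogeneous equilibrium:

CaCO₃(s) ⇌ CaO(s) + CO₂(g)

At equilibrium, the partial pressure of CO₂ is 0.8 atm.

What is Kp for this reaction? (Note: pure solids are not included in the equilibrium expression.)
K_p = 0.8

Solids (CaCO₃, CaO) have activity 1 and are excluded.
Kp = P(CO₂) = 0.8.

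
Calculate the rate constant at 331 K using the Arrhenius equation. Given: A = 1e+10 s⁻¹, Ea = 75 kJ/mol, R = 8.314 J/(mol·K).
1.46e-02 s⁻¹

k = A·exp(-Ea/(R·T)) = 1e+10·exp(-75000/(8.314·331)) = 1e+10·exp(-27.2536) = 1e+10·1.4586e-12 = 1.46e-02 s⁻¹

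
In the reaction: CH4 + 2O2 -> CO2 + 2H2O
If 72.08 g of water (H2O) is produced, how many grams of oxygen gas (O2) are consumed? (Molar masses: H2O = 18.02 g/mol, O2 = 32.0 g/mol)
Moles of H2O = 72.08 g ÷ 18.02 g/mol = 4 mol
Mole ratio: 2 mol O2 / 2 mol H2O
Moles of O2 = 4 × (2/2) = 4 mol
Mass of O2 = 4 mol × 32.0 g/mol = 128 g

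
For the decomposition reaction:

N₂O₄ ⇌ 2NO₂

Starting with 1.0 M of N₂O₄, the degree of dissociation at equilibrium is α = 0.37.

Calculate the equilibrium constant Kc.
K_c = 0.8692

x = α·[A]₀ = 0.37 × 1.0 = 0.37 M dissociated.
At eq: [N₂O₄] = 1.0 − 0.37 = 0.63 M; [NO₂] = 2x = 0.74 M.
Kc = [NO₂]²/[N₂O₄] = (0.74)²/0.63 = 0.8692.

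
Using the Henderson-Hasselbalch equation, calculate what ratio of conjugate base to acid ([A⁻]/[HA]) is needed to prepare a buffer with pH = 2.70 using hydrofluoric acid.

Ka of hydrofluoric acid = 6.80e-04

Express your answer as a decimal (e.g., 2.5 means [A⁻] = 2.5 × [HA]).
[A⁻]/[HA] = 0.341

pKa = −log(6.80e-04) = 3.1675. pH = pKa + log([A⁻]/[HA]). 2.70 = 3.1675 + log(ratio). log(ratio) = 2.70 − 3.1675 = -0.4675. ratio = 10^(-0.4675) = 0.341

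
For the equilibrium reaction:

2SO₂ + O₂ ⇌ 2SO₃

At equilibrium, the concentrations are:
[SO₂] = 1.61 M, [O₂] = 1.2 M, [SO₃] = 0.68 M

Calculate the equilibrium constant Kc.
K_c = 0.1487

Kc = ([SO₃]^2) / ([SO₂]^2 × [O₂])
   = ((0.68)^2) / ((1.61)^2·(1.2))
   = 0.4624 / 3.1105 = 0.1487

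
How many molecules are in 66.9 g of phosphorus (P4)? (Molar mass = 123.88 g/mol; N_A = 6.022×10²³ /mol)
Moles = 66.9 g ÷ 123.88 g/mol = 0.540039 mol
Molecules = 0.540039 mol × 6.022×10²³ /mol = 3.252e+23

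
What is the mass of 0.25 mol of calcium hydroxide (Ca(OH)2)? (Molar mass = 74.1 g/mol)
Mass = 0.25 mol × 74.1 g/mol = 18.52 g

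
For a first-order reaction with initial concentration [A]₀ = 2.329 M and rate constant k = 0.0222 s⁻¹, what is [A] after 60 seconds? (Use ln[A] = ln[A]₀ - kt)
0.6147 M

ln[A] = ln[A]₀ - k·t = ln(2.329) - (0.0222)·(60) = 0.8454 - 1.3320 = -0.4866
[A] = e^(-0.4866) = 0.6147 M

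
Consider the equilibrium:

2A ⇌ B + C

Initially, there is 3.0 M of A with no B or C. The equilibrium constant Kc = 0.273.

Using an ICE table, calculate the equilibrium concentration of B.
[B] = 0.766 M

ICE: [A] = 3.0 − 2x, [B] = [C] = x.
Kc = x²/(3.0 − 2x)² = 0.273 ⇒ √Kc = x/(3.0 − 2x).
x = √0.273·3.0/(1 + 2√0.273) = 0.52249·3.0/2.045 = 0.7665.
[B] = x = 0.766 M.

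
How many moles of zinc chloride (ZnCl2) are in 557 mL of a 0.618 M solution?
Moles = Molarity × Volume (L)
Moles = 0.618 M × 0.557 L = 0.3442 mol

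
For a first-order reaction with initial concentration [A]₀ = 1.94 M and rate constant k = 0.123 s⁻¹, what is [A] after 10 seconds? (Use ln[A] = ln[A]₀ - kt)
0.5670 M

ln[A] = ln[A]₀ - k·t = ln(1.94) - (0.123)·(10) = 0.6627 - 1.2300 = -0.5673
[A] = e^(-0.5673) = 0.5670 M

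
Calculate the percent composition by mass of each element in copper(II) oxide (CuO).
Cu: 79.89%, O: 20.11%

Molar mass of CuO = 79.55 g/mol
% Cu = (1 × 63.55) / 79.55 × 100% = 63.55 / 79.55 × 100% = 79.89%
% O = (1 × 16.0) / 79.55 × 100% = 16 / 79.55 × 100% = 20.11%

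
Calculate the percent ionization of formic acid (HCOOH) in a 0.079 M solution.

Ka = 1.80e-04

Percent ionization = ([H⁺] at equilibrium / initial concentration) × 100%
Percent ionization = 4.66%

Let x = [H⁺]. Ka = x²/(C - x) ⇒ x² + (1.80e-04)x - (1.80e-04)(0.079) = 0. x = 3.6820e-03. Percent = (3.6820e-03/0.079) × 100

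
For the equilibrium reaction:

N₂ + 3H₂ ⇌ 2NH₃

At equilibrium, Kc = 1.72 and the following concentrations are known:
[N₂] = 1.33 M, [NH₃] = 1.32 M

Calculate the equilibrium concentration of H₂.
[H₂] = 0.9132 M

Kc = ([NH₃]^2) / ([N₂] × [H₂]^3) = 1.72
[H₂]^3 = (product terms)/(Kc · other reactant terms) = 1.7424 / (1.72 · 1.33) = 0.76167
[H₂] = (0.76167)^(1/3) = 0.9132 M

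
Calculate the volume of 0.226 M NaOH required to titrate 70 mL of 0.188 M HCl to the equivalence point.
V_{base} = 58.2 mL

At equivalence: moles acid = moles base.
moles HCl = 0.188 M × 0.07 L = 0.01316 mol
V_NaOH = 0.01316 mol ÷ 0.226 M = 0.05823 L = 58.2 mL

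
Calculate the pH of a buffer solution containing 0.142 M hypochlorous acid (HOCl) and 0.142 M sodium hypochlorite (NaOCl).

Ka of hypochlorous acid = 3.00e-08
pH = 7.52

pKa = -log(3.00e-08) = 7.52. pH = pKa + log([A⁻]/[HA]) = 7.52 + log(0.142/0.142)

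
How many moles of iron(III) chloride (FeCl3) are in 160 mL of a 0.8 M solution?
Moles = Molarity × Volume (L)
Moles = 0.8 M × 0.16 L = 0.128 mol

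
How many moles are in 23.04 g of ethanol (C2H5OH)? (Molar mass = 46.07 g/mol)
Moles = 23.04 g ÷ 46.07 g/mol = 0.5001 mol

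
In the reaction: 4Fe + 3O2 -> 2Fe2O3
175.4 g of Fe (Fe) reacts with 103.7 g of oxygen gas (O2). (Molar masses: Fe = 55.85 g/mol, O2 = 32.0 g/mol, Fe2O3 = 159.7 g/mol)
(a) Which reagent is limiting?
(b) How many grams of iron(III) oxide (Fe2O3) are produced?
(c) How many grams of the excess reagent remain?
(a) Fe, (b) 250.8 g, (c) 28.33 g

Moles of Fe = 175.4 g ÷ 55.85 g/mol = 3.14056 mol
Moles of O2 = 103.7 g ÷ 32.0 g/mol = 3.24063 mol
Moles ÷ coefficient: Fe: 3.14056/4 = 0.7851, O2: 3.24063/3 = 1.08
(a) Fe has the smaller value, so Fe is the limiting reagent.
(b) Moles of Fe2O3 = 3.14056 mol Fe × (2/4) = 1.57028 mol; mass = 1.57028 mol × 159.7 g/mol = 250.8 g
(c) O2 consumed = 3.14056 × (3/4) = 2.35542 mol; remaining = 3.24063 − 2.35542 = 0.885209 mol; mass = 0.885209 mol × 32.0 g/mol = 28.33 g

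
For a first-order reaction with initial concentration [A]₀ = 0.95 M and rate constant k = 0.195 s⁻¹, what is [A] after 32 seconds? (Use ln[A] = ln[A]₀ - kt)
0.0019 M

ln[A] = ln[A]₀ - k·t = ln(0.95) - (0.195)·(32) = -0.0513 - 6.2400 = -6.2913
[A] = e^(-6.2913) = 0.0019 M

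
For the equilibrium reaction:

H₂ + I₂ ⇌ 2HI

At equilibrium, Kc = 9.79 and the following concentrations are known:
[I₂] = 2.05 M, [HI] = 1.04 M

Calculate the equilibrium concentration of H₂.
[H₂] = 0.0539 M

Kc = ([HI]^2) / ([H₂] × [I₂]) = 9.79
[H₂]^1 = (product terms)/(Kc · other reactant terms) = 1.0816 / (9.79 · 2.05) = 0.053893
[H₂] = 0.0539 M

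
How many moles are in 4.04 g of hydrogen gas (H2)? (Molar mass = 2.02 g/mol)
Moles = 4.04 g ÷ 2.02 g/mol = 2 mol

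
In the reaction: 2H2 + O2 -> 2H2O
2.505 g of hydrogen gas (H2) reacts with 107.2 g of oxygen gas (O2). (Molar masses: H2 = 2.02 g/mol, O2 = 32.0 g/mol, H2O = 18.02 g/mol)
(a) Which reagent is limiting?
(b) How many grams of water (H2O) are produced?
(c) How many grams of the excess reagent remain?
(a) H2, (b) 22.35 g, (c) 87.36 g

Moles of H2 = 2.505 g ÷ 2.02 g/mol = 1.2401 mol
Moles of O2 = 107.2 g ÷ 32.0 g/mol = 3.35 mol
Moles ÷ coefficient: H2: 1.2401/2 = 0.62, O2: 3.35/1 = 3.35
(a) H2 has the smaller value, so H2 is the limiting reagent.
(b) Moles of H2O = 1.2401 mol H2 × (2/2) = 1.2401 mol; mass = 1.2401 mol × 18.02 g/mol = 22.35 g
(c) O2 consumed = 1.2401 × (1/2) = 0.62005 mol; remaining = 3.35 − 0.62005 = 2.72995 mol; mass = 2.72995 mol × 32.0 g/mol = 87.36 g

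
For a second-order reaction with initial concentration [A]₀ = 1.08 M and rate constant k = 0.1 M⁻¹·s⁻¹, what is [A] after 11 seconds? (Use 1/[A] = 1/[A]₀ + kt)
0.4936 M

1/[A] = 1/[A]₀ + k·t = 1/1.08 + (0.1)·(11) = 0.9259 + 1.1000 = 2.0259
[A] = 1/2.0259 = 0.4936 M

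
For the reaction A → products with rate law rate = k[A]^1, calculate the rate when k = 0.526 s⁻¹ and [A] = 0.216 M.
0.1136 M/s

rate = k·[A]^1 = 0.526·(0.216)^1 = 0.526·0.216 = 0.1136 M/s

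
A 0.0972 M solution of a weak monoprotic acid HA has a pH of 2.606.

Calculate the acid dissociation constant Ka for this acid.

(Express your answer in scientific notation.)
K_a = 6.48e-05

[H⁺] = 10^(−pH) = 10^(−2.606) = 2.477e-03 M. For HA ⇌ H⁺ + A⁻, Ka = x²/(C − x) = (2.477e-03)²/(0.0972 − 2.477e-03) = 6.48e-05.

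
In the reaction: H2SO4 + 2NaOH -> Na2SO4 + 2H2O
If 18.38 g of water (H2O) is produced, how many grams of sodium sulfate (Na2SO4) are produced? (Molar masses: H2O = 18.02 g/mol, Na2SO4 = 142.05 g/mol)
Moles of H2O = 18.38 g ÷ 18.02 g/mol = 1.01998 mol
Mole ratio: 1 mol Na2SO4 / 2 mol H2O
Moles of Na2SO4 = 1.01998 × (1/2) = 0.509989 mol
Mass of Na2SO4 = 0.509989 mol × 142.05 g/mol = 72.44 g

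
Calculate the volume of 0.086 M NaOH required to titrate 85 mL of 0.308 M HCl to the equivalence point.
V_{base} = 304.4 mL

At equivalence: moles acid = moles base.
moles HCl = 0.308 M × 0.085 L = 0.02618 mol
V_NaOH = 0.02618 mol ÷ 0.086 M = 0.3044 L = 304.4 mL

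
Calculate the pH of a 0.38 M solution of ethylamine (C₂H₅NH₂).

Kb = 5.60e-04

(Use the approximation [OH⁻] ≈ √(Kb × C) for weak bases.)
pH = 12.16

[OH⁻] = √(Kb × C) = √(5.60e-04 × 0.38) = 1.4588e-02. pOH = 1.84, pH = 14 - pOH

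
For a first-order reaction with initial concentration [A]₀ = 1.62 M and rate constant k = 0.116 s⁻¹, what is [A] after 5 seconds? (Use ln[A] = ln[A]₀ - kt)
0.9070 M

ln[A] = ln[A]₀ - k·t = ln(1.62) - (0.116)·(5) = 0.4824 - 0.5800 = -0.0976
[A] = e^(-0.0976) = 0.9070 M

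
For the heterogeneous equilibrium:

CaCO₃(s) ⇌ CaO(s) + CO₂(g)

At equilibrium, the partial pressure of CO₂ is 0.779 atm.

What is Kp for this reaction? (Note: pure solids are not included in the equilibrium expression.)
K_p = 0.779

Solids (CaCO₃, CaO) have activity 1 and are excluded.
Kp = P(CO₂) = 0.779.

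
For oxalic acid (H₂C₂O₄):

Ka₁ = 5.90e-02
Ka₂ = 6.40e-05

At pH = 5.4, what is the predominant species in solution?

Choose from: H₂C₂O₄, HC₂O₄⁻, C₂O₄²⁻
C₂O₄²⁻

pKa1 = 1.23, pKa2 = 4.19. Each pKa is the crossover between adjacent species; pH = 5.4 lies in the region where C₂O₄²⁻ predominates.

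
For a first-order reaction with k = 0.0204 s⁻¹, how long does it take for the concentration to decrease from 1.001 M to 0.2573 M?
66.59 s

From ln[A] = ln[A]₀ - k·t: t = ln([A]₀/[A])/k = ln(1.001/0.2573)/0.0204 = ln(3.8904)/0.0204 = 1.3585/0.0204 = 66.59 s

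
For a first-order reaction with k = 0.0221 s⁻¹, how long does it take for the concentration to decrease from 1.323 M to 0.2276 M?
79.64 s

From ln[A] = ln[A]₀ - k·t: t = ln([A]₀/[A])/k = ln(1.323/0.2276)/0.0221 = ln(5.8128)/0.0221 = 1.7601/0.0221 = 79.64 s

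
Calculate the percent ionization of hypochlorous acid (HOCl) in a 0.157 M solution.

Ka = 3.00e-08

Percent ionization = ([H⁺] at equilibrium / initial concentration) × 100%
Percent ionization = 0.0437%

Let x = [H⁺]. Ka = x²/(C - x) ⇒ x² + (3.00e-08)x - (3.00e-08)(0.157) = 0. x = 6.8614e-05. Percent = (6.8614e-05/0.157) × 100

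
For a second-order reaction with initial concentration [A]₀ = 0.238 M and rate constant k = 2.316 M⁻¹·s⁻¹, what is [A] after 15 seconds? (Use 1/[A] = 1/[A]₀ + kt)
0.0257 M

1/[A] = 1/[A]₀ + k·t = 1/0.238 + (2.316)·(15) = 4.2017 + 34.7400 = 38.9417
[A] = 1/38.9417 = 0.0257 M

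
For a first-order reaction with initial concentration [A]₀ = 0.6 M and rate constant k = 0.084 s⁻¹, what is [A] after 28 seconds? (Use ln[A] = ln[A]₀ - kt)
0.0571 M

ln[A] = ln[A]₀ - k·t = ln(0.6) - (0.084)·(28) = -0.5108 - 2.3520 = -2.8628
[A] = e^(-2.8628) = 0.0571 M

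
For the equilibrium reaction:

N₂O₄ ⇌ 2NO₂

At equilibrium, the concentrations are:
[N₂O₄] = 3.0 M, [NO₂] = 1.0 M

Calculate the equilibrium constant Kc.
K_c = 0.3333

Kc = ([NO₂]^2) / ([N₂O₄])
   = ((1.0)^2) / ((3.0))
   = 1 / 3 = 0.3333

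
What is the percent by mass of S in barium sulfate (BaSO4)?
Mass of S in formula = 32.07 × 1 = 32.07 g/mol
Molar mass = 233.4 g/mol
% S = (32.07/233.4) × 100% = 13.74%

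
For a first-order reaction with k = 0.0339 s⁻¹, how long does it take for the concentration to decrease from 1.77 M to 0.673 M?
28.52 s

From ln[A] = ln[A]₀ - k·t: t = ln([A]₀/[A])/k = ln(1.77/0.673)/0.0339 = ln(2.6300)/0.0339 = 0.9670/0.0339 = 28.52 s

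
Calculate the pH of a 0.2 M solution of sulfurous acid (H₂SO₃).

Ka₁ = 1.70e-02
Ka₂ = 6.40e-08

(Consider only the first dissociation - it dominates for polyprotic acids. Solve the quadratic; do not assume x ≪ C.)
pH = 1.30

x² + Ka₁·x − Ka₁·C = 0 with Ka₁ = 1.70e-02, C = 0.2.
x = (−Ka₁ + √(Ka₁² + 4·Ka₁·C))/2 = 5.0426e-02 M, so pH = 1.30.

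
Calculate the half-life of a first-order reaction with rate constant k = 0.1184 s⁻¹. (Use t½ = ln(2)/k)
5.85 s

t½ = ln(2)/k = 0.6931/0.1184 = 5.85 s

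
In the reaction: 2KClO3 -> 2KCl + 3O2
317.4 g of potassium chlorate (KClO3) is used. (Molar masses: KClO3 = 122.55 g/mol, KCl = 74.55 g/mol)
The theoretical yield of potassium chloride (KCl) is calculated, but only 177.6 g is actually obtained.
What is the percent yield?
Moles of KClO3 = 317.4 g ÷ 122.55 g/mol = 2.58996 mol
Mole ratio: 2 mol KCl / 2 mol KClO3
Moles of KCl = 2.58996 × (2/2) = 2.58996 mol
Theoretical yield = 2.58996 mol × 74.55 g/mol = 193.08 g
Actual yield = 177.6 g
Percent yield = (177.6 / 193.08) × 100% = 92.0%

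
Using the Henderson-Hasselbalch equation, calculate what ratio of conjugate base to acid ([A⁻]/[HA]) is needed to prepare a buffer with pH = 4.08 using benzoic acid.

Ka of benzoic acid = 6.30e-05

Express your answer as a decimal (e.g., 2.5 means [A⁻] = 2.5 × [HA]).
[A⁻]/[HA] = 0.757

pKa = −log(6.30e-05) = 4.2007. pH = pKa + log([A⁻]/[HA]). 4.08 = 4.2007 + log(ratio). log(ratio) = 4.08 − 4.2007 = -0.1207. ratio = 10^(-0.1207) = 0.757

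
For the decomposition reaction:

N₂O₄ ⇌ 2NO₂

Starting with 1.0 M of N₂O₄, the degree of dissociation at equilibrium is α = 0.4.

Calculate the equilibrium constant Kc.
K_c = 1.0667

x = α·[A]₀ = 0.4 × 1.0 = 0.4 M dissociated.
At eq: [N₂O₄] = 1.0 − 0.4 = 0.6 M; [NO₂] = 2x = 0.8 M.
Kc = [NO₂]²/[N₂O₄] = (0.8)²/0.6 = 1.067.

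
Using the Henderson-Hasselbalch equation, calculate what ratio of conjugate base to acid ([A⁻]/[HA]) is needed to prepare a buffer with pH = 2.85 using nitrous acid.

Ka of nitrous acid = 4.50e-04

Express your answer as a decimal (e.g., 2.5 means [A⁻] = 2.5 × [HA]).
[A⁻]/[HA] = 0.319

pKa = −log(4.50e-04) = 3.3468. pH = pKa + log([A⁻]/[HA]). 2.85 = 3.3468 + log(ratio). log(ratio) = 2.85 − 3.3468 = -0.4968. ratio = 10^(-0.4968) = 0.319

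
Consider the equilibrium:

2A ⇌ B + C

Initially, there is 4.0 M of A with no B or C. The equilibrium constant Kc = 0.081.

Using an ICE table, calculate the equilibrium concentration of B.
[B] = 0.725 M

ICE: [A] = 4.0 − 2x, [B] = [C] = x.
Kc = x²/(4.0 − 2x)² = 0.081 ⇒ √Kc = x/(4.0 − 2x).
x = √0.081·4.0/(1 + 2√0.081) = 0.2846·4.0/1.5692 = 0.72547.
[B] = x = 0.725 M.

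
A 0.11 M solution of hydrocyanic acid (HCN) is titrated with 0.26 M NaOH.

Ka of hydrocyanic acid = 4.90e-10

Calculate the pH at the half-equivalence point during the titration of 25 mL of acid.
pH = pKa = 9.31

At the half-equivalence point, [HA] = [A⁻], so by Henderson–Hasselbalch pH = pKa + log(1) = pKa.
pKa = −log(4.90e-10) = 9.31.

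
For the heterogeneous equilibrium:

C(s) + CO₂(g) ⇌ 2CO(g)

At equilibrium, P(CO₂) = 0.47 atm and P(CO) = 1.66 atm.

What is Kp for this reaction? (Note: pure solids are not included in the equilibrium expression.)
K_p = 5.863

Solid C is excluded.
Kp = P(CO)²/P(CO₂) = (1.66)²/0.47 = 2.756/0.47 = 5.863.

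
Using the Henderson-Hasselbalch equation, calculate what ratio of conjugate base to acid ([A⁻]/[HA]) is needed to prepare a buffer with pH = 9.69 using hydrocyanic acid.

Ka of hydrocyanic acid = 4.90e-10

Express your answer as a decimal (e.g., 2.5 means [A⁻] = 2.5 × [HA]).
[A⁻]/[HA] = 2.400

pKa = −log(4.90e-10) = 9.3098. pH = pKa + log([A⁻]/[HA]). 9.69 = 9.3098 + log(ratio). log(ratio) = 9.69 − 9.3098 = 0.3802. ratio = 10^(0.3802) = 2.400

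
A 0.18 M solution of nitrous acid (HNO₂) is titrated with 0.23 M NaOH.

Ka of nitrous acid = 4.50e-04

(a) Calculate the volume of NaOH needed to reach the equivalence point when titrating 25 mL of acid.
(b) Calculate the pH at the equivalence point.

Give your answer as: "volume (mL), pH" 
V = 19.6 mL, pH = 8.18

(a) At equivalence: moles acid = moles base.
moles acid = 0.18 × 0.025 = 0.0045 mol; V_NaOH = 0.0045/0.23 = 0.01957 L = 19.6 mL.
(b) At equivalence, all acid → conjugate base A⁻ at [A⁻] = 0.0045/0.04457 = 0.101 M.
Kb = Kw/Ka = 1.0e-14/4.50e-04 = 2.222e-11; [OH⁻] = √(Kb·[A⁻]) = 1.498e-06; pOH = 5.82; pH = 14 − pOH = 8.18.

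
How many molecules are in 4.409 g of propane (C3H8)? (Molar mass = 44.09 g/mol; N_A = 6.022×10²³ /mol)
Moles = 4.409 g ÷ 44.09 g/mol = 0.1 mol
Molecules = 0.1 mol × 6.022×10²³ /mol = 6.022e+22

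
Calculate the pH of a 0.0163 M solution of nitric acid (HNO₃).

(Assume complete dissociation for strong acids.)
pH = 1.79

[H⁺] = 0.0163 M for strong acid. pH = -log[H⁺] = -log(0.0163)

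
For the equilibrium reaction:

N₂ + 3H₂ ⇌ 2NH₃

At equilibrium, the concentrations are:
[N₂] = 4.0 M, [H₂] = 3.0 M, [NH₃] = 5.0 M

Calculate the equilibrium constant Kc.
K_c = 0.2315

Kc = ([NH₃]^2) / ([N₂] × [H₂]^3)
   = ((5.0)^2) / ((4.0)·(3.0)^3)
   = 25 / 108 = 0.2315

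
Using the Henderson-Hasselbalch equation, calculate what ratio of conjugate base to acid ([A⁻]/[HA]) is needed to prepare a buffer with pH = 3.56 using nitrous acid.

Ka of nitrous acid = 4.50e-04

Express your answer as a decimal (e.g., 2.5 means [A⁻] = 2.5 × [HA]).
[A⁻]/[HA] = 1.634

pKa = −log(4.50e-04) = 3.3468. pH = pKa + log([A⁻]/[HA]). 3.56 = 3.3468 + log(ratio). log(ratio) = 3.56 − 3.3468 = 0.2132. ratio = 10^(0.2132) = 1.634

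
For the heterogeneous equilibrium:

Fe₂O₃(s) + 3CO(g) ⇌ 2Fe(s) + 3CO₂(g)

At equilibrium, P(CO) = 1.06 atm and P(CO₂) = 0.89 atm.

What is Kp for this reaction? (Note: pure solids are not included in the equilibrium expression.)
K_p = 0.592

Solids (Fe₂O₃, Fe) are excluded.
Kp = P(CO₂)³/P(CO)³ = (0.89)³/(1.06)³ = 0.705/1.191 = 0.592.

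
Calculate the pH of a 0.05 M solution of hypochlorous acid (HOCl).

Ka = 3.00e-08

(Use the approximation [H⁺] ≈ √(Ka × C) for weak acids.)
pH = 4.41

[H⁺] = √(Ka × C) = √(3.00e-08 × 0.05) = 3.8730e-05. pH = -log(3.8730e-05)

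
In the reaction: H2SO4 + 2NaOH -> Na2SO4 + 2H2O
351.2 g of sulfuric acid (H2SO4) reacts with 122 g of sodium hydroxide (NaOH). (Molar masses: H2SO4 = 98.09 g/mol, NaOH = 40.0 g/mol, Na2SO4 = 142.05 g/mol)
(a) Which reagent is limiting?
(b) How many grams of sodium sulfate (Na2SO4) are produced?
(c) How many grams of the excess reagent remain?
(a) NaOH, (b) 216.6 g, (c) 201.6 g

Moles of H2SO4 = 351.2 g ÷ 98.09 g/mol = 3.58039 mol
Moles of NaOH = 122 g ÷ 40.0 g/mol = 3.05 mol
Moles ÷ coefficient: H2SO4: 3.58039/1 = 3.58, NaOH: 3.05/2 = 1.525
(a) NaOH has the smaller value, so NaOH is the limiting reagent.
(b) Moles of Na2SO4 = 3.05 mol NaOH × (1/2) = 1.525 mol; mass = 1.525 mol × 142.05 g/mol = 216.6 g
(c) H2SO4 consumed = 3.05 × (1/2) = 1.525 mol; remaining = 3.58039 − 1.525 = 2.05539 mol; mass = 2.05539 mol × 98.09 g/mol = 201.6 g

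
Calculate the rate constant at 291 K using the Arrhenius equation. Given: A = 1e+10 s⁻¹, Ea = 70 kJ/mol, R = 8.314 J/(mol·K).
2.72e-03 s⁻¹

k = A·exp(-Ea/(R·T)) = 1e+10·exp(-70000/(8.314·291)) = 1e+10·exp(-28.9331) = 1e+10·2.7196e-13 = 2.72e-03 s⁻¹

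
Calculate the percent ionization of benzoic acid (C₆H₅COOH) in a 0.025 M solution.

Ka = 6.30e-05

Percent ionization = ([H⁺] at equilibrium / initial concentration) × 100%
Percent ionization = 4.9%

Let x = [H⁺]. Ka = x²/(C - x) ⇒ x² + (6.30e-05)x - (6.30e-05)(0.025) = 0. x = 1.2239e-03. Percent = (1.2239e-03/0.025) × 100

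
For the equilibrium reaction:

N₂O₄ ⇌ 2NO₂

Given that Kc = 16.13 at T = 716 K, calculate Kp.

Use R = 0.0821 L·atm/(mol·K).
K_p = 948.1795

Δn = (moles gaseous products) − (moles gaseous reactants) = 1
T = 716 K; RT = 0.0821 × 716 = 58.7836
Kp = Kc·(RT)^Δn = 16.13 × (58.7836)^1 = 16.13 × 58.7836 = 948.1795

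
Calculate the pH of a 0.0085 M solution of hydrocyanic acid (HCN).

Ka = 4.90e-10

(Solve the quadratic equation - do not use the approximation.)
pH = 5.69

x² + Ka×x - Ka×C = 0. Using quadratic formula: [H⁺] = 2.0406e-06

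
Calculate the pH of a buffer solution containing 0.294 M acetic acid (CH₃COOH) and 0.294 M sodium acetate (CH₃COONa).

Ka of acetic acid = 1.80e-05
pH = 4.74

pKa = -log(1.80e-05) = 4.74. pH = pKa + log([A⁻]/[HA]) = 4.74 + log(0.294/0.294)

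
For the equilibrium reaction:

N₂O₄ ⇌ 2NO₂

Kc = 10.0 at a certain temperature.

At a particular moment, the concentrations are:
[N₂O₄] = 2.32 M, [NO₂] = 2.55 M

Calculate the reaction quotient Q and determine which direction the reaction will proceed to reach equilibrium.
Q = 2.803, Q < K, reaction proceeds forward (toward products)

Q = ([NO₂]^2) / ([N₂O₄])
  = ((2.55)^2) / ((2.32)) = 6.5025/2.32 = 2.803
Since Q = 2.803 < Kc = 10.0, the reaction proceeds forward (toward products) to reach equilibrium.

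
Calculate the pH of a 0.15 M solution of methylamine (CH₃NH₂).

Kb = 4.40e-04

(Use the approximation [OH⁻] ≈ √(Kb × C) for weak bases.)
pH = 11.91

[OH⁻] = √(Kb × C) = √(4.40e-04 × 0.15) = 8.1240e-03. pOH = 2.09, pH = 14 - pOH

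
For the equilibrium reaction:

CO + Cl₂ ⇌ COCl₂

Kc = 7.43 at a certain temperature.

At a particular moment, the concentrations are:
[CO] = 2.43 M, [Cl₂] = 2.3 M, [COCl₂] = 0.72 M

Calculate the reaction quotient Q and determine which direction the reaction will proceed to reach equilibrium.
Q = 0.129, Q < K, reaction proceeds forward (toward products)

Q = ([COCl₂]) / ([CO] × [Cl₂])
  = ((0.72)) / ((2.43)·(2.3)) = 0.72/5.589 = 0.1288
Since Q = 0.1288 < Kc = 7.43, the reaction proceeds forward (toward products) to reach equilibrium.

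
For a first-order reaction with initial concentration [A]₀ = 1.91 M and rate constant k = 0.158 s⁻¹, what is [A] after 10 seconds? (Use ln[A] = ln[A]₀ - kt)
0.3934 M

ln[A] = ln[A]₀ - k·t = ln(1.91) - (0.158)·(10) = 0.6471 - 1.5800 = -0.9329
[A] = e^(-0.9329) = 0.3934 M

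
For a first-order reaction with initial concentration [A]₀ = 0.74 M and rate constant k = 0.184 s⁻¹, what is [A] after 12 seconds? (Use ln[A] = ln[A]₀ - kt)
0.0813 M

ln[A] = ln[A]₀ - k·t = ln(0.74) - (0.184)·(12) = -0.3011 - 2.2080 = -2.5091
[A] = e^(-2.5091) = 0.0813 M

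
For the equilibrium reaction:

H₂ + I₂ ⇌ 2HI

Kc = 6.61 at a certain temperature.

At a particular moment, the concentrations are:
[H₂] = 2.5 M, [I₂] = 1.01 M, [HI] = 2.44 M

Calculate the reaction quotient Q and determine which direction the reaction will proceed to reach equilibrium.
Q = 2.358, Q < K, reaction proceeds forward (toward products)

Q = ([HI]^2) / ([H₂] × [I₂])
  = ((2.44)^2) / ((2.5)·(1.01)) = 5.9536/2.525 = 2.358
Since Q = 2.358 < Kc = 6.61, the reaction proceeds forward (toward products) to reach equilibrium.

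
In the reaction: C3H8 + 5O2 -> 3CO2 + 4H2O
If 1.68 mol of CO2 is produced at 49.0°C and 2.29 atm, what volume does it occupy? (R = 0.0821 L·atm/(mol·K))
T = 49.0°C + 273.15 = 322.15 K
V = nRT/P = (1.68 × 0.0821 × 322.15) / 2.29
V = 19.40 L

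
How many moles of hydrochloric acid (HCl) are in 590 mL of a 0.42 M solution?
Moles = Molarity × Volume (L)
Moles = 0.42 M × 0.59 L = 0.2478 mol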